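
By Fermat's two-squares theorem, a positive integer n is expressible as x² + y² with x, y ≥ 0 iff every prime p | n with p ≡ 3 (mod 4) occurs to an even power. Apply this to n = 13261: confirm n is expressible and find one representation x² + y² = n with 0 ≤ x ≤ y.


Step 1: Factor n = 13261 = 89 · 149.
Step 2: Check the mod-4 condition on each prime factor: 89 ≡ 1 (mod 4), exponent 1; 149 ≡ 1 (mod 4), exponent 1.
All primes ≡ 3 (mod 4) appear to even exponent (or don't appear), so by the two-squares theorem n IS expressible as a sum of two squares.
Step 3: Build a representation. Here n = 89 · 149 is a product of primes ≡ 1 (mod 4). Each prime p ≡ 1 (mod 4) is itself a sum of two squares; find a² by testing p − a² for a perfect square:
  89: 89 − 1² = 88, 89 − 2² = 85, 89 − 3² = 80, 89 − 4² = 73, 89 − 5² = 64 = 8² ⇒ 89 = 5² + 8².
  149: 149 − 1² = 148, 149 − 2² = 145, 149 − 3² = 140, 149 − 4² = 133, 149 − 5² = 124, 149 − 6² = 113, 149 − 7² = 100 = 10² ⇒ 149 = 7² + 10².
  Combine using the Brahmagupta–Fibonacci identity (a² + b²)(c² + d²) = (ac − bd)² + (ad + bc)² = (ac + bd)² + (ad − bc)²:
  89 · 149 = 13261: from (5² + 8²)(7² + 10²), take (5·7 − 8·10, 5·10 + 8·7) = (35 − 80, 50 + 56) = (-45, 106); dropping signs (only squares matter) gives (45, 106); check 45² + 106² = 2025 + 11236 = 13261 ✓.
Step 4: Order so x ≤ y and verify: 45² + 106² = 2025 + 11236 = 13261 = n. ✓

n = 13261 = 45² + 106² (one valid representation with x ≤ y).


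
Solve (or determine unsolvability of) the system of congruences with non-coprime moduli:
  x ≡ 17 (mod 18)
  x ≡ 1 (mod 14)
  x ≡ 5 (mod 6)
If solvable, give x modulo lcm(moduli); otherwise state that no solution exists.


Moduli 18, 14, 6 are not pairwise coprime, so CRT works modulo lcm(m_i) when all pairwise compatibility conditions hold.
Pairwise compatibility: gcd(m_i, m_j) must divide a_i - a_j for every pair.
Merge one congruence at a time:
  Start: x ≡ 17 (mod 18).
  Combine with x ≡ 1 (mod 14): gcd(18, 14) = 2; 1 - 17 = -16, which IS divisible by 2, so compatible.
    Write x = 17 + 18·t and substitute into x ≡ 1 (mod 14): 18·t ≡ 1 − 17 = -16 (mod 14).
    Divide the congruence (and modulus) by g = 2: 9·t ≡ -8 (mod 7).
    Reduce coefficients mod 7: 2·t ≡ 6 (mod 7).
    The inverse of 2 mod 7 is 4 (since 2·4 = 8 = 1·7 + 1), so t ≡ 4·6 = 24 ≡ 3 (mod 7).
    Then x = 17 + 18·3 = 71, valid modulo lcm(18, 14) = 126: x ≡ 71 (mod 126).
  Combine with x ≡ 5 (mod 6): gcd(126, 6) = 6; 5 - 71 = -66, which IS divisible by 6, so compatible.
    Write x = 71 + 126·t and substitute into x ≡ 5 (mod 6): 126·t ≡ 5 − 71 = -66 (mod 6).
    Divide the congruence (and modulus) by g = 6: 21·t ≡ -11 (mod 1).
    Modulo 1 every t works; take t = 0.
    Then x = 71 + 126·0 = 71, valid modulo lcm(126, 6) = 126: x ≡ 71 (mod 126).
Verify: 71 mod 18 = 17, 71 mod 14 = 1, 71 mod 6 = 5.

x ≡ 71 (mod 126).


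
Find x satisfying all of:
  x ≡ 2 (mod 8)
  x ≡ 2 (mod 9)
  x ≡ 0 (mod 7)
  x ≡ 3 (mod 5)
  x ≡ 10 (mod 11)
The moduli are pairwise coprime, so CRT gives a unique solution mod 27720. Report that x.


Product of moduli M = 8 · 9 · 7 · 5 · 11 = 27720.
Merge one congruence at a time:
  Start: x ≡ 2 (mod 8).
  Combine with x ≡ 2 (mod 9); new modulus lcm = 72.
    Write x = 2 + 8·t and substitute into x ≡ 2 (mod 9): 8·t ≡ 2 − 2 = 0 (mod 9).
    The inverse of 8 mod 9 is 8 (since 8·8 = 64 = 7·9 + 1), so t ≡ 8·0 = 0 ≡ 0 (mod 9).
    Then x = 2 + 8·0 = 2, valid modulo lcm(8, 9) = 72: x ≡ 2 (mod 72).
  Combine with x ≡ 0 (mod 7); new modulus lcm = 504.
    Write x = 2 + 72·t and substitute into x ≡ 0 (mod 7): 72·t ≡ 0 − 2 = -2 (mod 7).
    Reduce coefficients mod 7: 2·t ≡ 5 (mod 7).
    The inverse of 2 mod 7 is 4 (since 2·4 = 8 = 1·7 + 1), so t ≡ 4·5 = 20 ≡ 6 (mod 7).
    Then x = 2 + 72·6 = 434, valid modulo lcm(72, 7) = 504: x ≡ 434 (mod 504).
  Combine with x ≡ 3 (mod 5); new modulus lcm = 2520.
    Write x = 434 + 504·t and substitute into x ≡ 3 (mod 5): 504·t ≡ 3 − 434 = -431 (mod 5).
    Reduce coefficients mod 5: 4·t ≡ 4 (mod 5).
    The inverse of 4 mod 5 is 4 (since 4·4 = 16 = 3·5 + 1), so t ≡ 4·4 = 16 ≡ 1 (mod 5).
    Then x = 434 + 504·1 = 938, valid modulo lcm(504, 5) = 2520: x ≡ 938 (mod 2520).
  Combine with x ≡ 10 (mod 11); new modulus lcm = 27720.
    Write x = 938 + 2520·t and substitute into x ≡ 10 (mod 11): 2520·t ≡ 10 − 938 = -928 (mod 11).
    Reduce coefficients mod 11: 1·t ≡ 7 (mod 11).
    So t ≡ 7 (mod 11).
    Then x = 938 + 2520·7 = 18578, valid modulo lcm(2520, 11) = 27720: x ≡ 18578 (mod 27720).
Verify against each original: 18578 mod 8 = 2, 18578 mod 9 = 2, 18578 mod 7 = 0, 18578 mod 5 = 3, 18578 mod 11 = 10.

x ≡ 18578 (mod 27720).


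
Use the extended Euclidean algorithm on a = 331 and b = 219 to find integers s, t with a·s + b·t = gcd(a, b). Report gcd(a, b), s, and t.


Euclidean algorithm on (331, 219) — divide until remainder is 0:
  331 = 1 · 219 + 112
  219 = 1 · 112 + 107
  112 = 1 · 107 + 5
  107 = 21 · 5 + 2
  5 = 2 · 2 + 1
  2 = 2 · 1 + 0
gcd(331, 219) = 1.
Track Bezout coefficients alongside the remainders: start with r₀ = 331 = a·1 + b·0 (s = 1, t = 0) and r₁ = 219 = a·0 + b·1 (s = 0, t = 1); each new remainder r_{k+1} = r_{k-1} − q_k·r_k inherits s_{k+1} = s_{k-1} − q_k·s_k, t_{k+1} = t_{k-1} − q_k·t_k, so r_k = a·s_k + b·t_k at every step:
  q = 1: r = 112, s = 1 − 1·0 = 1, t = 0 − 1·1 = -1  (check: 331·1 + 219·(-1) = 112)
  q = 1: r = 107, s = 0 − 1·1 = -1, t = 1 − 1·(-1) = 2  (check: 331·(-1) + 219·2 = 107)
  q = 1: r = 5, s = 1 − 1·(-1) = 2, t = -1 − 1·2 = -3  (check: 331·2 + 219·(-3) = 5)
  q = 21: r = 2, s = -1 − 21·2 = -43, t = 2 − 21·(-3) = 65  (check: 331·(-43) + 219·65 = 2)
  q = 2: r = 1, s = 2 − 2·(-43) = 88, t = -3 − 2·65 = -133  (check: 331·88 + 219·(-133) = 1)
The row with r = 1 (the gcd) gives the Bezout coefficients s = 88, t = -133.
Result: 331 · (88) + 219 · (-133) = 1.

gcd(331, 219) = 1; s = 88, t = -133 (check: 331·88 + 219·(-133) = 1).


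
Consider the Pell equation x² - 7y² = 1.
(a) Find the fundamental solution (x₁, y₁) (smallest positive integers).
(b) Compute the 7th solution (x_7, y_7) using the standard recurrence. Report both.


Step 1: Find the fundamental solution (x₁, y₁) of x² - 7y² = 1.
  Expand √7 as a continued fraction. a₀ = ⌊√7⌋ = 2; iterate m_{k+1} = d_k·a_k − m_k, d_{k+1} = (7 − m_{k+1}²)/d_k, a_{k+1} = ⌊(a₀ + m_{k+1})/d_{k+1}⌋ (starting m₀ = 0, d₀ = 1), with convergents p_k = a_k·p_{k-1} + p_{k-2}, q_k = a_k·q_{k-1} + q_{k-2} (p₋₁ = 1, q₋₁ = 0):
  k = 0: a₀ = 2; p₀/q₀ = 2/1; p₀² − 7·q₀² = 4 − 7 = -3.
  k = 1: m = 2, d = 3, a = ⌊(2 + 2)/3⌋ = 1; p/q = (1·2 + 1)/(1·1 + 0) = 3/1; p² − 7·q² = 9 − 7 = 2.
  k = 2: m = 1, d = 2, a = ⌊(2 + 1)/2⌋ = 1; p/q = (1·3 + 2)/(1·1 + 1) = 5/2; p² − 7·q² = 25 − 28 = -3.
  k = 3: m = 1, d = 3, a = ⌊(2 + 1)/3⌋ = 1; p/q = (1·5 + 3)/(1·2 + 1) = 8/3; p² − 7·q² = 64 − 63 = 1.
  The first convergent with p² − 7·q² = 1 gives the fundamental solution (x₁, y₁) = (8, 3).
Step 2: Apply the recurrence (x_{n+1}, y_{n+1}) = (x₁x_n + 7y₁y_n, x₁y_n + y₁x_n) repeatedly.
  From (x_1, y_1) = (8, 3): x_2 = 8·8 + 7·3·3 = 127; y_2 = 8·3 + 3·8 = 48.
  From (x_2, y_2) = (127, 48): x_3 = 8·127 + 7·3·48 = 2024; y_3 = 8·48 + 3·127 = 765.
  From (x_3, y_3) = (2024, 765): x_4 = 8·2024 + 7·3·765 = 32257; y_4 = 8·765 + 3·2024 = 12192.
  From (x_4, y_4) = (32257, 12192): x_5 = 8·32257 + 7·3·12192 = 514088; y_5 = 8·12192 + 3·32257 = 194307.
  From (x_5, y_5) = (514088, 194307): x_6 = 8·514088 + 7·3·194307 = 8193151; y_6 = 8·194307 + 3·514088 = 3096720.
  From (x_6, y_6) = (8193151, 3096720): x_7 = 8·8193151 + 7·3·3096720 = 130576328; y_7 = 8·3096720 + 3·8193151 = 49353213.
Step 3: Verify x_7² - 7·y_7² = 17050177433963584 - 17050177433963583 = 1 (should be 1). ✓

(x_1, y_1) = (8, 3); (x_7, y_7) = (130576328, 49353213).


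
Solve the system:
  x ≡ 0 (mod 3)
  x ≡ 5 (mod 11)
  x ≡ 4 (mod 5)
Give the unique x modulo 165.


Moduli 3, 11, 5 are pairwise coprime; by CRT there is a unique solution modulo M = 3 · 11 · 5 = 165.
Solve pairwise, accumulating the modulus:
  Start with x ≡ 0 (mod 3).
  Combine with x ≡ 5 (mod 11): since gcd(3, 11) = 1, we get a unique residue mod 33.
    Write x = 0 + 3·t and substitute into x ≡ 5 (mod 11): 3·t ≡ 5 − 0 = 5 (mod 11).
    The inverse of 3 mod 11 is 4 (since 3·4 = 12 = 1·11 + 1), so t ≡ 4·5 = 20 ≡ 9 (mod 11).
    Then x = 0 + 3·9 = 27, valid modulo lcm(3, 11) = 33: x ≡ 27 (mod 33).
  Combine with x ≡ 4 (mod 5): since gcd(33, 5) = 1, we get a unique residue mod 165.
    Write x = 27 + 33·t and substitute into x ≡ 4 (mod 5): 33·t ≡ 4 − 27 = -23 (mod 5).
    Reduce coefficients mod 5: 3·t ≡ 2 (mod 5).
    The inverse of 3 mod 5 is 2 (since 3·2 = 6 = 1·5 + 1), so t ≡ 2·2 = 4 ≡ 4 (mod 5).
    Then x = 27 + 33·4 = 159, valid modulo lcm(33, 5) = 165: x ≡ 159 (mod 165).
Verify: 159 mod 3 = 0 ✓, 159 mod 11 = 5 ✓, 159 mod 5 = 4 ✓.

x ≡ 159 (mod 165).


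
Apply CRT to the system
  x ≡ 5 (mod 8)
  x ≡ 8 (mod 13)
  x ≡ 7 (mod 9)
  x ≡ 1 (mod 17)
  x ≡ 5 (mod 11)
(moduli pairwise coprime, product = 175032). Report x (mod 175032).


Product of moduli M = 8 · 13 · 9 · 17 · 11 = 175032.
Merge one congruence at a time:
  Start: x ≡ 5 (mod 8).
  Combine with x ≡ 8 (mod 13); new modulus lcm = 104.
    Write x = 5 + 8·t and substitute into x ≡ 8 (mod 13): 8·t ≡ 8 − 5 = 3 (mod 13).
    The inverse of 8 mod 13 is 5 (since 8·5 = 40 = 3·13 + 1), so t ≡ 5·3 = 15 ≡ 2 (mod 13).
    Then x = 5 + 8·2 = 21, valid modulo lcm(8, 13) = 104: x ≡ 21 (mod 104).
  Combine with x ≡ 7 (mod 9); new modulus lcm = 936.
    Write x = 21 + 104·t and substitute into x ≡ 7 (mod 9): 104·t ≡ 7 − 21 = -14 (mod 9).
    Reduce coefficients mod 9: 5·t ≡ 4 (mod 9).
    The inverse of 5 mod 9 is 2 (since 5·2 = 10 = 1·9 + 1), so t ≡ 2·4 = 8 ≡ 8 (mod 9).
    Then x = 21 + 104·8 = 853, valid modulo lcm(104, 9) = 936: x ≡ 853 (mod 936).
  Combine with x ≡ 1 (mod 17); new modulus lcm = 15912.
    Write x = 853 + 936·t and substitute into x ≡ 1 (mod 17): 936·t ≡ 1 − 853 = -852 (mod 17).
    Reduce coefficients mod 17: 1·t ≡ 15 (mod 17).
    So t ≡ 15 (mod 17).
    Then x = 853 + 936·15 = 14893, valid modulo lcm(936, 17) = 15912: x ≡ 14893 (mod 15912).
  Combine with x ≡ 5 (mod 11); new modulus lcm = 175032.
    Write x = 14893 + 15912·t and substitute into x ≡ 5 (mod 11): 15912·t ≡ 5 − 14893 = -14888 (mod 11).
    Reduce coefficients mod 11: 6·t ≡ 6 (mod 11).
    The inverse of 6 mod 11 is 2 (since 6·2 = 12 = 1·11 + 1), so t ≡ 2·6 = 12 ≡ 1 (mod 11).
    Then x = 14893 + 15912·1 = 30805, valid modulo lcm(15912, 11) = 175032: x ≡ 30805 (mod 175032).
Verify against each original: 30805 mod 8 = 5, 30805 mod 13 = 8, 30805 mod 9 = 7, 30805 mod 17 = 1, 30805 mod 11 = 5.

x ≡ 30805 (mod 175032).


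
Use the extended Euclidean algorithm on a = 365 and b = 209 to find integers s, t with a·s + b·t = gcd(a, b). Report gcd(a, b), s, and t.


Euclidean algorithm on (365, 209) — divide until remainder is 0:
  365 = 1 · 209 + 156
  209 = 1 · 156 + 53
  156 = 2 · 53 + 50
  53 = 1 · 50 + 3
  50 = 16 · 3 + 2
  3 = 1 · 2 + 1
  2 = 2 · 1 + 0
gcd(365, 209) = 1.
Track Bezout coefficients alongside the remainders: start with r₀ = 365 = a·1 + b·0 (s = 1, t = 0) and r₁ = 209 = a·0 + b·1 (s = 0, t = 1); each new remainder r_{k+1} = r_{k-1} − q_k·r_k inherits s_{k+1} = s_{k-1} − q_k·s_k, t_{k+1} = t_{k-1} − q_k·t_k, so r_k = a·s_k + b·t_k at every step:
  q = 1: r = 156, s = 1 − 1·0 = 1, t = 0 − 1·1 = -1  (check: 365·1 + 209·(-1) = 156)
  q = 1: r = 53, s = 0 − 1·1 = -1, t = 1 − 1·(-1) = 2  (check: 365·(-1) + 209·2 = 53)
  q = 2: r = 50, s = 1 − 2·(-1) = 3, t = -1 − 2·2 = -5  (check: 365·3 + 209·(-5) = 50)
  q = 1: r = 3, s = -1 − 1·3 = -4, t = 2 − 1·(-5) = 7  (check: 365·(-4) + 209·7 = 3)
  q = 16: r = 2, s = 3 − 16·(-4) = 67, t = -5 − 16·7 = -117  (check: 365·67 + 209·(-117) = 2)
  q = 1: r = 1, s = -4 − 1·67 = -71, t = 7 − 1·(-117) = 124  (check: 365·(-71) + 209·124 = 1)
The row with r = 1 (the gcd) gives the Bezout coefficients s = -71, t = 124.
Result: 365 · (-71) + 209 · (124) = 1.

gcd(365, 209) = 1; s = -71, t = 124 (check: 365·(-71) + 209·124 = 1).


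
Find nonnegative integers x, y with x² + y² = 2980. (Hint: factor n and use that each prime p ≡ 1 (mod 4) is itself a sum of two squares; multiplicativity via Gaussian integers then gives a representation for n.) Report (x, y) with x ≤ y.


Step 1: Factor n = 2980 = 2^2 · 5 · 149.
Step 2: Check the mod-4 condition on each prime factor: 2 = 2 (special); 5 ≡ 1 (mod 4), exponent 1; 149 ≡ 1 (mod 4), exponent 1.
All primes ≡ 3 (mod 4) appear to even exponent (or don't appear), so by the two-squares theorem n IS expressible as a sum of two squares.
Step 3: Build a representation. Group n = k² · m with k = 2 and m = 5 · 149 = 745 (a product of primes ≡ 1 (mod 4)); a representation of m scales to one of n via (k·x)² + (k·y)² = k²(x² + y²). Each prime p ≡ 1 (mod 4) is itself a sum of two squares; find a² by testing p − a² for a perfect square:
  5: 5 − 1² = 4 = 2² ⇒ 5 = 1² + 2².
  149: 149 − 1² = 148, 149 − 2² = 145, 149 − 3² = 140, 149 − 4² = 133, 149 − 5² = 124, 149 − 6² = 113, 149 − 7² = 100 = 10² ⇒ 149 = 7² + 10².
  Combine using the Brahmagupta–Fibonacci identity (a² + b²)(c² + d²) = (ac − bd)² + (ad + bc)² = (ac + bd)² + (ad − bc)²:
  5 · 149 = 745: from (1² + 2²)(7² + 10²), take (1·7 − 2·10, 1·10 + 2·7) = (7 − 20, 10 + 14) = (-13, 24); dropping signs (only squares matter) gives (13, 24); check 13² + 24² = 169 + 576 = 745 ✓.
  Scale by k = 2: (2·13, 2·24) = (26, 48).
Step 4: Order so x ≤ y and verify: 26² + 48² = 676 + 2304 = 2980 = n. ✓

n = 2980 = 26² + 48² (one valid representation with x ≤ y).


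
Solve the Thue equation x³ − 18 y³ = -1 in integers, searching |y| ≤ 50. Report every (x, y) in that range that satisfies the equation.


The equation is x³ - 18y³ = -1. For fixed y, x³ = 18·y³ − 1, so a solution requires the RHS to be a perfect cube.
Strategy: iterate y from -50 to 50, compute RHS = 18·y³ − 1, and check whether it is a (positive or negative) perfect cube.
Check small values of y:
  y = 0: RHS = -1 = (-1)³ ⇒ x = -1 works.
  y = 1: RHS = 17 is not a perfect cube.
  y = -1: RHS = -19 is not a perfect cube.
  y = 2: RHS = 143 is not a perfect cube.
  y = -2: RHS = -145 is not a perfect cube.
  y = 3: RHS = 485 is not a perfect cube.
  y = -3: RHS = -487 is not a perfect cube.
Continuing the search up to |y| = 50 finds no further solutions beyond those listed.
Collected solutions: (-1, 0).

Solutions (with |y| ≤ 50): (-1, 0).


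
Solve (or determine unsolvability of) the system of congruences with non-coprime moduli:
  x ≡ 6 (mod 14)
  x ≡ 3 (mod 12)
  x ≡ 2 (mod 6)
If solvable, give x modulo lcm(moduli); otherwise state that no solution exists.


Moduli 14, 12, 6 are not pairwise coprime, so CRT works modulo lcm(m_i) when all pairwise compatibility conditions hold.
Pairwise compatibility: gcd(m_i, m_j) must divide a_i - a_j for every pair.
Merge one congruence at a time:
  Start: x ≡ 6 (mod 14).
  Combine with x ≡ 3 (mod 12): gcd(14, 12) = 2, and 3 - 6 = -3 is NOT divisible by 2.
    ⇒ system is inconsistent (no integer solution).

No solution (the system is inconsistent).


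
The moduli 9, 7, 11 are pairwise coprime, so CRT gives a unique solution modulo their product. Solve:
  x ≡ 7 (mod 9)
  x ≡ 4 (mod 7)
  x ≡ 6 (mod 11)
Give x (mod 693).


Moduli 9, 7, 11 are pairwise coprime; by CRT there is a unique solution modulo M = 9 · 7 · 11 = 693.
Solve pairwise, accumulating the modulus:
  Start with x ≡ 7 (mod 9).
  Combine with x ≡ 4 (mod 7): since gcd(9, 7) = 1, we get a unique residue mod 63.
    Write x = 7 + 9·t and substitute into x ≡ 4 (mod 7): 9·t ≡ 4 − 7 = -3 (mod 7).
    Reduce coefficients mod 7: 2·t ≡ 4 (mod 7).
    The inverse of 2 mod 7 is 4 (since 2·4 = 8 = 1·7 + 1), so t ≡ 4·4 = 16 ≡ 2 (mod 7).
    Then x = 7 + 9·2 = 25, valid modulo lcm(9, 7) = 63: x ≡ 25 (mod 63).
  Combine with x ≡ 6 (mod 11): since gcd(63, 11) = 1, we get a unique residue mod 693.
    Write x = 25 + 63·t and substitute into x ≡ 6 (mod 11): 63·t ≡ 6 − 25 = -19 (mod 11).
    Reduce coefficients mod 11: 8·t ≡ 3 (mod 11).
    The inverse of 8 mod 11 is 7 (since 8·7 = 56 = 5·11 + 1), so t ≡ 7·3 = 21 ≡ 10 (mod 11).
    Then x = 25 + 63·10 = 655, valid modulo lcm(63, 11) = 693: x ≡ 655 (mod 693).
Verify: 655 mod 9 = 7 ✓, 655 mod 7 = 4 ✓, 655 mod 11 = 6 ✓.

x ≡ 655 (mod 693).


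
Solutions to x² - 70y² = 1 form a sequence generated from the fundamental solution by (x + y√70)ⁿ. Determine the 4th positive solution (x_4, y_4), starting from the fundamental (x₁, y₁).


Step 1: Find the fundamental solution (x₁, y₁) of x² - 70y² = 1.
  Expand √70 as a continued fraction. a₀ = ⌊√70⌋ = 8; iterate m_{k+1} = d_k·a_k − m_k, d_{k+1} = (70 − m_{k+1}²)/d_k, a_{k+1} = ⌊(a₀ + m_{k+1})/d_{k+1}⌋ (starting m₀ = 0, d₀ = 1), with convergents p_k = a_k·p_{k-1} + p_{k-2}, q_k = a_k·q_{k-1} + q_{k-2} (p₋₁ = 1, q₋₁ = 0):
  k = 0: a₀ = 8; p₀/q₀ = 8/1; p₀² − 70·q₀² = 64 − 70 = -6.
  k = 1: m = 8, d = 6, a = ⌊(8 + 8)/6⌋ = 2; p/q = (2·8 + 1)/(2·1 + 0) = 17/2; p² − 70·q² = 289 − 280 = 9.
  k = 2: m = 4, d = 9, a = ⌊(8 + 4)/9⌋ = 1; p/q = (1·17 + 8)/(1·2 + 1) = 25/3; p² − 70·q² = 625 − 630 = -5.
  k = 3: m = 5, d = 5, a = ⌊(8 + 5)/5⌋ = 2; p/q = (2·25 + 17)/(2·3 + 2) = 67/8; p² − 70·q² = 4489 − 4480 = 9.
  k = 4: m = 5, d = 9, a = ⌊(8 + 5)/9⌋ = 1; p/q = (1·67 + 25)/(1·8 + 3) = 92/11; p² − 70·q² = 8464 − 8470 = -6.
  k = 5: m = 4, d = 6, a = ⌊(8 + 4)/6⌋ = 2; p/q = (2·92 + 67)/(2·11 + 8) = 251/30; p² − 70·q² = 63001 − 63000 = 1.
  The first convergent with p² − 70·q² = 1 gives the fundamental solution (x₁, y₁) = (251, 30).
Step 2: Apply the recurrence (x_{n+1}, y_{n+1}) = (x₁x_n + 70y₁y_n, x₁y_n + y₁x_n) repeatedly.
  From (x_1, y_1) = (251, 30): x_2 = 251·251 + 70·30·30 = 126001; y_2 = 251·30 + 30·251 = 15060.
  From (x_2, y_2) = (126001, 15060): x_3 = 251·126001 + 70·30·15060 = 63252251; y_3 = 251·15060 + 30·126001 = 7560090.
  From (x_3, y_3) = (63252251, 7560090): x_4 = 251·63252251 + 70·30·7560090 = 31752504001; y_4 = 251·7560090 + 30·63252251 = 3795150120.
Step 3: Verify x_4² - 70·y_4² = 1008221510333521008001 - 1008221510333521008000 = 1 (should be 1). ✓

(x_1, y_1) = (251, 30); (x_4, y_4) = (31752504001, 3795150120).


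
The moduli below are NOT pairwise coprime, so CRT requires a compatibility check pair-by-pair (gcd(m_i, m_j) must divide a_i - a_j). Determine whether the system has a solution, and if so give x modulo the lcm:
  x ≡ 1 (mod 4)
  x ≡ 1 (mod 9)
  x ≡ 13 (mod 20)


Moduli 4, 9, 20 are not pairwise coprime, so CRT works modulo lcm(m_i) when all pairwise compatibility conditions hold.
Pairwise compatibility: gcd(m_i, m_j) must divide a_i - a_j for every pair.
Merge one congruence at a time:
  Start: x ≡ 1 (mod 4).
  Combine with x ≡ 1 (mod 9): gcd(4, 9) = 1; 1 - 1 = 0, which IS divisible by 1, so compatible.
    Write x = 1 + 4·t and substitute into x ≡ 1 (mod 9): 4·t ≡ 1 − 1 = 0 (mod 9).
    The inverse of 4 mod 9 is 7 (since 4·7 = 28 = 3·9 + 1), so t ≡ 7·0 = 0 ≡ 0 (mod 9).
    Then x = 1 + 4·0 = 1, valid modulo lcm(4, 9) = 36: x ≡ 1 (mod 36).
  Combine with x ≡ 13 (mod 20): gcd(36, 20) = 4; 13 - 1 = 12, which IS divisible by 4, so compatible.
    Write x = 1 + 36·t and substitute into x ≡ 13 (mod 20): 36·t ≡ 13 − 1 = 12 (mod 20).
    Divide the congruence (and modulus) by g = 4: 9·t ≡ 3 (mod 5).
    Reduce coefficients mod 5: 4·t ≡ 3 (mod 5).
    The inverse of 4 mod 5 is 4 (since 4·4 = 16 = 3·5 + 1), so t ≡ 4·3 = 12 ≡ 2 (mod 5).
    Then x = 1 + 36·2 = 73, valid modulo lcm(36, 20) = 180: x ≡ 73 (mod 180).
Verify: 73 mod 4 = 1, 73 mod 9 = 1, 73 mod 20 = 13.

x ≡ 73 (mod 180).


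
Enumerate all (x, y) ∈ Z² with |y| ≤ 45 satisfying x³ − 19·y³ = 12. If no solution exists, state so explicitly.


The equation is x³ - 19y³ = 12. For fixed y, x³ = 19·y³ + 12, so a solution requires the RHS to be a perfect cube.
Strategy: iterate y from -45 to 45, compute RHS = 19·y³ + 12, and check whether it is a (positive or negative) perfect cube.
Check small values of y:
  y = 0: RHS = 12 is not a perfect cube.
  y = 1: RHS = 31 is not a perfect cube.
  y = -1: RHS = -7 is not a perfect cube.
  y = 2: RHS = 164 is not a perfect cube.
  y = -2: RHS = -140 is not a perfect cube.
  y = 3: RHS = 525 is not a perfect cube.
  y = -3: RHS = -501 is not a perfect cube.
Continuing the search up to |y| = 45 finds no solutions either.
No (x, y) in the scanned range satisfies the equation.

No integer solutions with |y| ≤ 45.


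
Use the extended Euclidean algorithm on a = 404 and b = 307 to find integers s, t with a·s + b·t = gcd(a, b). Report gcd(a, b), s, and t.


Euclidean algorithm on (404, 307) — divide until remainder is 0:
  404 = 1 · 307 + 97
  307 = 3 · 97 + 16
  97 = 6 · 16 + 1
  16 = 16 · 1 + 0
gcd(404, 307) = 1.
Track Bezout coefficients alongside the remainders: start with r₀ = 404 = a·1 + b·0 (s = 1, t = 0) and r₁ = 307 = a·0 + b·1 (s = 0, t = 1); each new remainder r_{k+1} = r_{k-1} − q_k·r_k inherits s_{k+1} = s_{k-1} − q_k·s_k, t_{k+1} = t_{k-1} − q_k·t_k, so r_k = a·s_k + b·t_k at every step:
  q = 1: r = 97, s = 1 − 1·0 = 1, t = 0 − 1·1 = -1  (check: 404·1 + 307·(-1) = 97)
  q = 3: r = 16, s = 0 − 3·1 = -3, t = 1 − 3·(-1) = 4  (check: 404·(-3) + 307·4 = 16)
  q = 6: r = 1, s = 1 − 6·(-3) = 19, t = -1 − 6·4 = -25  (check: 404·19 + 307·(-25) = 1)
The row with r = 1 (the gcd) gives the Bezout coefficients s = 19, t = -25.
Result: 404 · (19) + 307 · (-25) = 1.

gcd(404, 307) = 1; s = 19, t = -25 (check: 404·19 + 307·(-25) = 1).


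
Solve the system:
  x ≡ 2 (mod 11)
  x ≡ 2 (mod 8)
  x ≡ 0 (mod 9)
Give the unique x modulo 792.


Moduli 11, 8, 9 are pairwise coprime; by CRT there is a unique solution modulo M = 11 · 8 · 9 = 792.
Solve pairwise, accumulating the modulus:
  Start with x ≡ 2 (mod 11).
  Combine with x ≡ 2 (mod 8): since gcd(11, 8) = 1, we get a unique residue mod 88.
    Write x = 2 + 11·t and substitute into x ≡ 2 (mod 8): 11·t ≡ 2 − 2 = 0 (mod 8).
    Reduce coefficients mod 8: 3·t ≡ 0 (mod 8).
    The inverse of 3 mod 8 is 3 (since 3·3 = 9 = 1·8 + 1), so t ≡ 3·0 = 0 ≡ 0 (mod 8).
    Then x = 2 + 11·0 = 2, valid modulo lcm(11, 8) = 88: x ≡ 2 (mod 88).
  Combine with x ≡ 0 (mod 9): since gcd(88, 9) = 1, we get a unique residue mod 792.
    Write x = 2 + 88·t and substitute into x ≡ 0 (mod 9): 88·t ≡ 0 − 2 = -2 (mod 9).
    Reduce coefficients mod 9: 7·t ≡ 7 (mod 9).
    The inverse of 7 mod 9 is 4 (since 7·4 = 28 = 3·9 + 1), so t ≡ 4·7 = 28 ≡ 1 (mod 9).
    Then x = 2 + 88·1 = 90, valid modulo lcm(88, 9) = 792: x ≡ 90 (mod 792).
Verify: 90 mod 11 = 2 ✓, 90 mod 8 = 2 ✓, 90 mod 9 = 0 ✓.

x ≡ 90 (mod 792).


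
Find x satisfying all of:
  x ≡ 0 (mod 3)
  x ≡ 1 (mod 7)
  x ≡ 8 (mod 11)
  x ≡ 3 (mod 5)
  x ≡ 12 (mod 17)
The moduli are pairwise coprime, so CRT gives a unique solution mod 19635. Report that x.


Product of moduli M = 3 · 7 · 11 · 5 · 17 = 19635.
Merge one congruence at a time:
  Start: x ≡ 0 (mod 3).
  Combine with x ≡ 1 (mod 7); new modulus lcm = 21.
    Write x = 0 + 3·t and substitute into x ≡ 1 (mod 7): 3·t ≡ 1 − 0 = 1 (mod 7).
    The inverse of 3 mod 7 is 5 (since 3·5 = 15 = 2·7 + 1), so t ≡ 5·1 = 5 ≡ 5 (mod 7).
    Then x = 0 + 3·5 = 15, valid modulo lcm(3, 7) = 21: x ≡ 15 (mod 21).
  Combine with x ≡ 8 (mod 11); new modulus lcm = 231.
    Write x = 15 + 21·t and substitute into x ≡ 8 (mod 11): 21·t ≡ 8 − 15 = -7 (mod 11).
    Reduce coefficients mod 11: 10·t ≡ 4 (mod 11).
    The inverse of 10 mod 11 is 10 (since 10·10 = 100 = 9·11 + 1), so t ≡ 10·4 = 40 ≡ 7 (mod 11).
    Then x = 15 + 21·7 = 162, valid modulo lcm(21, 11) = 231: x ≡ 162 (mod 231).
  Combine with x ≡ 3 (mod 5); new modulus lcm = 1155.
    Write x = 162 + 231·t and substitute into x ≡ 3 (mod 5): 231·t ≡ 3 − 162 = -159 (mod 5).
    Reduce coefficients mod 5: 1·t ≡ 1 (mod 5).
    So t ≡ 1 (mod 5).
    Then x = 162 + 231·1 = 393, valid modulo lcm(231, 5) = 1155: x ≡ 393 (mod 1155).
  Combine with x ≡ 12 (mod 17); new modulus lcm = 19635.
    Write x = 393 + 1155·t and substitute into x ≡ 12 (mod 17): 1155·t ≡ 12 − 393 = -381 (mod 17).
    Reduce coefficients mod 17: 16·t ≡ 10 (mod 17).
    The inverse of 16 mod 17 is 16 (since 16·16 = 256 = 15·17 + 1), so t ≡ 16·10 = 160 ≡ 7 (mod 17).
    Then x = 393 + 1155·7 = 8478, valid modulo lcm(1155, 17) = 19635: x ≡ 8478 (mod 19635).
Verify against each original: 8478 mod 3 = 0, 8478 mod 7 = 1, 8478 mod 11 = 8, 8478 mod 5 = 3, 8478 mod 17 = 12.

x ≡ 8478 (mod 19635).


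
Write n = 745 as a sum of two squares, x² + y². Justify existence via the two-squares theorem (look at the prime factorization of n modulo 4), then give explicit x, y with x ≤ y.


Step 1: Factor n = 745 = 5 · 149.
Step 2: Check the mod-4 condition on each prime factor: 5 ≡ 1 (mod 4), exponent 1; 149 ≡ 1 (mod 4), exponent 1.
All primes ≡ 3 (mod 4) appear to even exponent (or don't appear), so by the two-squares theorem n IS expressible as a sum of two squares.
Step 3: Build a representation. Here n = 5 · 149 is a product of primes ≡ 1 (mod 4). Each prime p ≡ 1 (mod 4) is itself a sum of two squares; find a² by testing p − a² for a perfect square:
  5: 5 − 1² = 4 = 2² ⇒ 5 = 1² + 2².
  149: 149 − 1² = 148, 149 − 2² = 145, 149 − 3² = 140, 149 − 4² = 133, 149 − 5² = 124, 149 − 6² = 113, 149 − 7² = 100 = 10² ⇒ 149 = 7² + 10².
  Combine using the Brahmagupta–Fibonacci identity (a² + b²)(c² + d²) = (ac − bd)² + (ad + bc)² = (ac + bd)² + (ad − bc)²:
  5 · 149 = 745: from (1² + 2²)(7² + 10²), take (1·7 − 2·10, 1·10 + 2·7) = (7 − 20, 10 + 14) = (-13, 24); dropping signs (only squares matter) gives (13, 24); check 13² + 24² = 169 + 576 = 745 ✓.
Step 4: Order so x ≤ y and verify: 13² + 24² = 169 + 576 = 745 = n. ✓

n = 745 = 13² + 24² (one valid representation with x ≤ y).


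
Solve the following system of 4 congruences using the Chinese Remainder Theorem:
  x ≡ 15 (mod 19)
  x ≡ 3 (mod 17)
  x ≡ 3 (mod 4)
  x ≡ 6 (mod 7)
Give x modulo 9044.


Product of moduli M = 19 · 17 · 4 · 7 = 9044.
Merge one congruence at a time:
  Start: x ≡ 15 (mod 19).
  Combine with x ≡ 3 (mod 17); new modulus lcm = 323.
    Write x = 15 + 19·t and substitute into x ≡ 3 (mod 17): 19·t ≡ 3 − 15 = -12 (mod 17).
    Reduce coefficients mod 17: 2·t ≡ 5 (mod 17).
    The inverse of 2 mod 17 is 9 (since 2·9 = 18 = 1·17 + 1), so t ≡ 9·5 = 45 ≡ 11 (mod 17).
    Then x = 15 + 19·11 = 224, valid modulo lcm(19, 17) = 323: x ≡ 224 (mod 323).
  Combine with x ≡ 3 (mod 4); new modulus lcm = 1292.
    Write x = 224 + 323·t and substitute into x ≡ 3 (mod 4): 323·t ≡ 3 − 224 = -221 (mod 4).
    Reduce coefficients mod 4: 3·t ≡ 3 (mod 4).
    The inverse of 3 mod 4 is 3 (since 3·3 = 9 = 2·4 + 1), so t ≡ 3·3 = 9 ≡ 1 (mod 4).
    Then x = 224 + 323·1 = 547, valid modulo lcm(323, 4) = 1292: x ≡ 547 (mod 1292).
  Combine with x ≡ 6 (mod 7); new modulus lcm = 9044.
    Write x = 547 + 1292·t and substitute into x ≡ 6 (mod 7): 1292·t ≡ 6 − 547 = -541 (mod 7).
    Reduce coefficients mod 7: 4·t ≡ 5 (mod 7).
    The inverse of 4 mod 7 is 2 (since 4·2 = 8 = 1·7 + 1), so t ≡ 2·5 = 10 ≡ 3 (mod 7).
    Then x = 547 + 1292·3 = 4423, valid modulo lcm(1292, 7) = 9044: x ≡ 4423 (mod 9044).
Verify against each original: 4423 mod 19 = 15, 4423 mod 17 = 3, 4423 mod 4 = 3, 4423 mod 7 = 6.

x ≡ 4423 (mod 9044).


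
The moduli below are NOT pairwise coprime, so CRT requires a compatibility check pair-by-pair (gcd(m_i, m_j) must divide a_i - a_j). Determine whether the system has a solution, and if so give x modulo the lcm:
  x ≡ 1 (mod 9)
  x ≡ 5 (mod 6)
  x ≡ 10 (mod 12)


Moduli 9, 6, 12 are not pairwise coprime, so CRT works modulo lcm(m_i) when all pairwise compatibility conditions hold.
Pairwise compatibility: gcd(m_i, m_j) must divide a_i - a_j for every pair.
Merge one congruence at a time:
  Start: x ≡ 1 (mod 9).
  Combine with x ≡ 5 (mod 6): gcd(9, 6) = 3, and 5 - 1 = 4 is NOT divisible by 3.
    ⇒ system is inconsistent (no integer solution).

No solution (the system is inconsistent).


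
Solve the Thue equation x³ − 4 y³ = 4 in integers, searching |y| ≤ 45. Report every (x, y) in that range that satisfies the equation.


The equation is x³ - 4y³ = 4. For fixed y, x³ = 4·y³ + 4, so a solution requires the RHS to be a perfect cube.
Strategy: iterate y from -45 to 45, compute RHS = 4·y³ + 4, and check whether it is a (positive or negative) perfect cube.
Check small values of y:
  y = 0: RHS = 4 is not a perfect cube.
  y = 1: RHS = 8 = (2)³ ⇒ x = 2 works.
  y = -1: RHS = 0 = (0)³ ⇒ x = 0 works.
  y = 2: RHS = 36 is not a perfect cube.
  y = -2: RHS = -28 is not a perfect cube.
  y = 3: RHS = 112 is not a perfect cube.
  y = -3: RHS = -104 is not a perfect cube.
Continuing the search up to |y| = 45 finds no further solutions beyond those listed.
Collected solutions: (0, -1), (2, 1).

Solutions (with |y| ≤ 45): (0, -1), (2, 1).


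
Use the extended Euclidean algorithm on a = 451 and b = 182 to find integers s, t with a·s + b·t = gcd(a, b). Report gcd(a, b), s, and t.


Euclidean algorithm on (451, 182) — divide until remainder is 0:
  451 = 2 · 182 + 87
  182 = 2 · 87 + 8
  87 = 10 · 8 + 7
  8 = 1 · 7 + 1
  7 = 7 · 1 + 0
gcd(451, 182) = 1.
Track Bezout coefficients alongside the remainders: start with r₀ = 451 = a·1 + b·0 (s = 1, t = 0) and r₁ = 182 = a·0 + b·1 (s = 0, t = 1); each new remainder r_{k+1} = r_{k-1} − q_k·r_k inherits s_{k+1} = s_{k-1} − q_k·s_k, t_{k+1} = t_{k-1} − q_k·t_k, so r_k = a·s_k + b·t_k at every step:
  q = 2: r = 87, s = 1 − 2·0 = 1, t = 0 − 2·1 = -2  (check: 451·1 + 182·(-2) = 87)
  q = 2: r = 8, s = 0 − 2·1 = -2, t = 1 − 2·(-2) = 5  (check: 451·(-2) + 182·5 = 8)
  q = 10: r = 7, s = 1 − 10·(-2) = 21, t = -2 − 10·5 = -52  (check: 451·21 + 182·(-52) = 7)
  q = 1: r = 1, s = -2 − 1·21 = -23, t = 5 − 1·(-52) = 57  (check: 451·(-23) + 182·57 = 1)
The row with r = 1 (the gcd) gives the Bezout coefficients s = -23, t = 57.
Result: 451 · (-23) + 182 · (57) = 1.

gcd(451, 182) = 1; s = -23, t = 57 (check: 451·(-23) + 182·57 = 1).


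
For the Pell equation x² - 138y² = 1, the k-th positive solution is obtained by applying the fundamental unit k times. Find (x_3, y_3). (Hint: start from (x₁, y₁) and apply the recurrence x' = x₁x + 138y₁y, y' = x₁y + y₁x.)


Step 1: Find the fundamental solution (x₁, y₁) of x² - 138y² = 1.
  Expand √138 as a continued fraction. a₀ = ⌊√138⌋ = 11; iterate m_{k+1} = d_k·a_k − m_k, d_{k+1} = (138 − m_{k+1}²)/d_k, a_{k+1} = ⌊(a₀ + m_{k+1})/d_{k+1}⌋ (starting m₀ = 0, d₀ = 1), with convergents p_k = a_k·p_{k-1} + p_{k-2}, q_k = a_k·q_{k-1} + q_{k-2} (p₋₁ = 1, q₋₁ = 0):
  k = 0: a₀ = 11; p₀/q₀ = 11/1; p₀² − 138·q₀² = 121 − 138 = -17.
  k = 1: m = 11, d = 17, a = ⌊(11 + 11)/17⌋ = 1; p/q = (1·11 + 1)/(1·1 + 0) = 12/1; p² − 138·q² = 144 − 138 = 6.
  k = 2: m = 6, d = 6, a = ⌊(11 + 6)/6⌋ = 2; p/q = (2·12 + 11)/(2·1 + 1) = 35/3; p² − 138·q² = 1225 − 1242 = -17.
  k = 3: m = 6, d = 17, a = ⌊(11 + 6)/17⌋ = 1; p/q = (1·35 + 12)/(1·3 + 1) = 47/4; p² − 138·q² = 2209 − 2208 = 1.
  The first convergent with p² − 138·q² = 1 gives the fundamental solution (x₁, y₁) = (47, 4).
Step 2: Apply the recurrence (x_{n+1}, y_{n+1}) = (x₁x_n + 138y₁y_n, x₁y_n + y₁x_n) repeatedly.
  From (x_1, y_1) = (47, 4): x_2 = 47·47 + 138·4·4 = 4417; y_2 = 47·4 + 4·47 = 376.
  From (x_2, y_2) = (4417, 376): x_3 = 47·4417 + 138·4·376 = 415151; y_3 = 47·376 + 4·4417 = 35340.
Step 3: Verify x_3² - 138·y_3² = 172350352801 - 172350352800 = 1 (should be 1). ✓

(x_1, y_1) = (47, 4); (x_3, y_3) = (415151, 35340).


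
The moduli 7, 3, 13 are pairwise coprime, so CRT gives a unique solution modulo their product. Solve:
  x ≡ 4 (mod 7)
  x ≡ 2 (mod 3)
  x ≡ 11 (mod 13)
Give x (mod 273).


Moduli 7, 3, 13 are pairwise coprime; by CRT there is a unique solution modulo M = 7 · 3 · 13 = 273.
Solve pairwise, accumulating the modulus:
  Start with x ≡ 4 (mod 7).
  Combine with x ≡ 2 (mod 3): since gcd(7, 3) = 1, we get a unique residue mod 21.
    Write x = 4 + 7·t and substitute into x ≡ 2 (mod 3): 7·t ≡ 2 − 4 = -2 (mod 3).
    Reduce coefficients mod 3: 1·t ≡ 1 (mod 3).
    So t ≡ 1 (mod 3).
    Then x = 4 + 7·1 = 11, valid modulo lcm(7, 3) = 21: x ≡ 11 (mod 21).
  Combine with x ≡ 11 (mod 13): since gcd(21, 13) = 1, we get a unique residue mod 273.
    Write x = 11 + 21·t and substitute into x ≡ 11 (mod 13): 21·t ≡ 11 − 11 = 0 (mod 13).
    Reduce coefficients mod 13: 8·t ≡ 0 (mod 13).
    The inverse of 8 mod 13 is 5 (since 8·5 = 40 = 3·13 + 1), so t ≡ 5·0 = 0 ≡ 0 (mod 13).
    Then x = 11 + 21·0 = 11, valid modulo lcm(21, 13) = 273: x ≡ 11 (mod 273).
Verify: 11 mod 7 = 4 ✓, 11 mod 3 = 2 ✓, 11 mod 13 = 11 ✓.

x ≡ 11 (mod 273).


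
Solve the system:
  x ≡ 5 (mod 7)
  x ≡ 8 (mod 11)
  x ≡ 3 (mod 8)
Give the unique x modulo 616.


Moduli 7, 11, 8 are pairwise coprime; by CRT there is a unique solution modulo M = 7 · 11 · 8 = 616.
Solve pairwise, accumulating the modulus:
  Start with x ≡ 5 (mod 7).
  Combine with x ≡ 8 (mod 11): since gcd(7, 11) = 1, we get a unique residue mod 77.
    Write x = 5 + 7·t and substitute into x ≡ 8 (mod 11): 7·t ≡ 8 − 5 = 3 (mod 11).
    The inverse of 7 mod 11 is 8 (since 7·8 = 56 = 5·11 + 1), so t ≡ 8·3 = 24 ≡ 2 (mod 11).
    Then x = 5 + 7·2 = 19, valid modulo lcm(7, 11) = 77: x ≡ 19 (mod 77).
  Combine with x ≡ 3 (mod 8): since gcd(77, 8) = 1, we get a unique residue mod 616.
    Write x = 19 + 77·t and substitute into x ≡ 3 (mod 8): 77·t ≡ 3 − 19 = -16 (mod 8).
    Reduce coefficients mod 8: 5·t ≡ 0 (mod 8).
    The inverse of 5 mod 8 is 5 (since 5·5 = 25 = 3·8 + 1), so t ≡ 5·0 = 0 ≡ 0 (mod 8).
    Then x = 19 + 77·0 = 19, valid modulo lcm(77, 8) = 616: x ≡ 19 (mod 616).
Verify: 19 mod 7 = 5 ✓, 19 mod 11 = 8 ✓, 19 mod 8 = 3 ✓.

x ≡ 19 (mod 616).


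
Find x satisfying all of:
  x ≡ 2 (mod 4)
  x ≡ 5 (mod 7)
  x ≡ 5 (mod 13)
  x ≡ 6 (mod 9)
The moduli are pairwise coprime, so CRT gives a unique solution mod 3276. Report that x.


Product of moduli M = 4 · 7 · 13 · 9 = 3276.
Merge one congruence at a time:
  Start: x ≡ 2 (mod 4).
  Combine with x ≡ 5 (mod 7); new modulus lcm = 28.
    Write x = 2 + 4·t and substitute into x ≡ 5 (mod 7): 4·t ≡ 5 − 2 = 3 (mod 7).
    The inverse of 4 mod 7 is 2 (since 4·2 = 8 = 1·7 + 1), so t ≡ 2·3 = 6 ≡ 6 (mod 7).
    Then x = 2 + 4·6 = 26, valid modulo lcm(4, 7) = 28: x ≡ 26 (mod 28).
  Combine with x ≡ 5 (mod 13); new modulus lcm = 364.
    Write x = 26 + 28·t and substitute into x ≡ 5 (mod 13): 28·t ≡ 5 − 26 = -21 (mod 13).
    Reduce coefficients mod 13: 2·t ≡ 5 (mod 13).
    The inverse of 2 mod 13 is 7 (since 2·7 = 14 = 1·13 + 1), so t ≡ 7·5 = 35 ≡ 9 (mod 13).
    Then x = 26 + 28·9 = 278, valid modulo lcm(28, 13) = 364: x ≡ 278 (mod 364).
  Combine with x ≡ 6 (mod 9); new modulus lcm = 3276.
    Write x = 278 + 364·t and substitute into x ≡ 6 (mod 9): 364·t ≡ 6 − 278 = -272 (mod 9).
    Reduce coefficients mod 9: 4·t ≡ 7 (mod 9).
    The inverse of 4 mod 9 is 7 (since 4·7 = 28 = 3·9 + 1), so t ≡ 7·7 = 49 ≡ 4 (mod 9).
    Then x = 278 + 364·4 = 1734, valid modulo lcm(364, 9) = 3276: x ≡ 1734 (mod 3276).
Verify against each original: 1734 mod 4 = 2, 1734 mod 7 = 5, 1734 mod 13 = 5, 1734 mod 9 = 6.

x ≡ 1734 (mod 3276).


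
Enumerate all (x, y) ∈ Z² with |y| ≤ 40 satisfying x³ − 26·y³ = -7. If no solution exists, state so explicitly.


The equation is x³ - 26y³ = -7. For fixed y, x³ = 26·y³ − 7, so a solution requires the RHS to be a perfect cube.
Strategy: iterate y from -40 to 40, compute RHS = 26·y³ − 7, and check whether it is a (positive or negative) perfect cube.
Check small values of y:
  y = 0: RHS = -7 is not a perfect cube.
  y = 1: RHS = 19 is not a perfect cube.
  y = -1: RHS = -33 is not a perfect cube.
  y = 2: RHS = 201 is not a perfect cube.
  y = -2: RHS = -215 is not a perfect cube.
  y = 3: RHS = 695 is not a perfect cube.
  y = -3: RHS = -709 is not a perfect cube.
Continuing the search up to |y| = 40 finds no solutions either.
No (x, y) in the scanned range satisfies the equation.

No integer solutions with |y| ≤ 40.


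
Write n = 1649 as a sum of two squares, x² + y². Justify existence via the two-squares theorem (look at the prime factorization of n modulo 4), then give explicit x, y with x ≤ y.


Step 1: Factor n = 1649 = 17 · 97.
Step 2: Check the mod-4 condition on each prime factor: 17 ≡ 1 (mod 4), exponent 1; 97 ≡ 1 (mod 4), exponent 1.
All primes ≡ 3 (mod 4) appear to even exponent (or don't appear), so by the two-squares theorem n IS expressible as a sum of two squares.
Step 3: Build a representation. Here n = 17 · 97 is a product of primes ≡ 1 (mod 4). Each prime p ≡ 1 (mod 4) is itself a sum of two squares; find a² by testing p − a² for a perfect square:
  17: 17 − 1² = 16 = 4² ⇒ 17 = 1² + 4².
  97: 97 − 1² = 96, 97 − 2² = 93, 97 − 3² = 88, 97 − 4² = 81 = 9² ⇒ 97 = 4² + 9².
  Combine using the Brahmagupta–Fibonacci identity (a² + b²)(c² + d²) = (ac − bd)² + (ad + bc)² = (ac + bd)² + (ad − bc)²:
  17 · 97 = 1649: from (1² + 4²)(4² + 9²), take (1·4 − 4·9, 1·9 + 4·4) = (4 − 36, 9 + 16) = (-32, 25); dropping signs (only squares matter) gives (32, 25); check 32² + 25² = 1024 + 625 = 1649 ✓.
Step 4: Order so x ≤ y and verify: 25² + 32² = 625 + 1024 = 1649 = n. ✓

n = 1649 = 25² + 32² (one valid representation with x ≤ y).


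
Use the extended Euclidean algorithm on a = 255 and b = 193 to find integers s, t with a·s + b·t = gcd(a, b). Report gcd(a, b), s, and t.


Euclidean algorithm on (255, 193) — divide until remainder is 0:
  255 = 1 · 193 + 62
  193 = 3 · 62 + 7
  62 = 8 · 7 + 6
  7 = 1 · 6 + 1
  6 = 6 · 1 + 0
gcd(255, 193) = 1.
Track Bezout coefficients alongside the remainders: start with r₀ = 255 = a·1 + b·0 (s = 1, t = 0) and r₁ = 193 = a·0 + b·1 (s = 0, t = 1); each new remainder r_{k+1} = r_{k-1} − q_k·r_k inherits s_{k+1} = s_{k-1} − q_k·s_k, t_{k+1} = t_{k-1} − q_k·t_k, so r_k = a·s_k + b·t_k at every step:
  q = 1: r = 62, s = 1 − 1·0 = 1, t = 0 − 1·1 = -1  (check: 255·1 + 193·(-1) = 62)
  q = 3: r = 7, s = 0 − 3·1 = -3, t = 1 − 3·(-1) = 4  (check: 255·(-3) + 193·4 = 7)
  q = 8: r = 6, s = 1 − 8·(-3) = 25, t = -1 − 8·4 = -33  (check: 255·25 + 193·(-33) = 6)
  q = 1: r = 1, s = -3 − 1·25 = -28, t = 4 − 1·(-33) = 37  (check: 255·(-28) + 193·37 = 1)
The row with r = 1 (the gcd) gives the Bezout coefficients s = -28, t = 37.
Result: 255 · (-28) + 193 · (37) = 1.

gcd(255, 193) = 1; s = -28, t = 37 (check: 255·(-28) + 193·37 = 1).


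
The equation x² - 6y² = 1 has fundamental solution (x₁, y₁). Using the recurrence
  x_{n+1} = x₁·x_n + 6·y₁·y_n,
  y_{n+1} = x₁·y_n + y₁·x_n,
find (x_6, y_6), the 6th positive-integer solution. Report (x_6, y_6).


Step 1: Find the fundamental solution (x₁, y₁) of x² - 6y² = 1.
  Expand √6 as a continued fraction. a₀ = ⌊√6⌋ = 2; iterate m_{k+1} = d_k·a_k − m_k, d_{k+1} = (6 − m_{k+1}²)/d_k, a_{k+1} = ⌊(a₀ + m_{k+1})/d_{k+1}⌋ (starting m₀ = 0, d₀ = 1), with convergents p_k = a_k·p_{k-1} + p_{k-2}, q_k = a_k·q_{k-1} + q_{k-2} (p₋₁ = 1, q₋₁ = 0):
  k = 0: a₀ = 2; p₀/q₀ = 2/1; p₀² − 6·q₀² = 4 − 6 = -2.
  k = 1: m = 2, d = 2, a = ⌊(2 + 2)/2⌋ = 2; p/q = (2·2 + 1)/(2·1 + 0) = 5/2; p² − 6·q² = 25 − 24 = 1.
  The first convergent with p² − 6·q² = 1 gives the fundamental solution (x₁, y₁) = (5, 2).
Step 2: Apply the recurrence (x_{n+1}, y_{n+1}) = (x₁x_n + 6y₁y_n, x₁y_n + y₁x_n) repeatedly.
  From (x_1, y_1) = (5, 2): x_2 = 5·5 + 6·2·2 = 49; y_2 = 5·2 + 2·5 = 20.
  From (x_2, y_2) = (49, 20): x_3 = 5·49 + 6·2·20 = 485; y_3 = 5·20 + 2·49 = 198.
  From (x_3, y_3) = (485, 198): x_4 = 5·485 + 6·2·198 = 4801; y_4 = 5·198 + 2·485 = 1960.
  From (x_4, y_4) = (4801, 1960): x_5 = 5·4801 + 6·2·1960 = 47525; y_5 = 5·1960 + 2·4801 = 19402.
  From (x_5, y_5) = (47525, 19402): x_6 = 5·47525 + 6·2·19402 = 470449; y_6 = 5·19402 + 2·47525 = 192060.
Step 3: Verify x_6² - 6·y_6² = 221322261601 - 221322261600 = 1 (should be 1). ✓

(x_1, y_1) = (5, 2); (x_6, y_6) = (470449, 192060).
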